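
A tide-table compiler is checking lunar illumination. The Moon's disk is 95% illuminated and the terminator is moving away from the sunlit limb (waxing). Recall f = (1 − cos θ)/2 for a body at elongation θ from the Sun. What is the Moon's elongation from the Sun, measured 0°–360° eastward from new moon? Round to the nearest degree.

Invert f = (1 − cos θ)/2 to get cos θ = 1 − 2(0.95) = -0.900, hence θ₀ = arccos -0.900 = 154.2°.
Waxing ⇒ before full, so θ = 154.2°.

154°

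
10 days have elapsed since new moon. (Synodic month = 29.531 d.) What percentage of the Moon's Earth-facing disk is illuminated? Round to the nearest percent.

The Moon has covered 10/29.531 of its cycle, so θ ≈ 360° × 10/29.531 = 121.9°.
Illuminated fraction = (1 − cos 121.9°)/2 = (1 − (-0.529))/2 ≈ 0.764, so 76%.

76%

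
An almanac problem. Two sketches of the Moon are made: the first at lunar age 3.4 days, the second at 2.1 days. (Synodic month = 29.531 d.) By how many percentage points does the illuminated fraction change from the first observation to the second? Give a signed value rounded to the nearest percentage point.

-8 pp

First observation: θ = 360°·3.4/29.531 = 41.4°, so f = 0.125.
Second observation: θ = 25.6°, f = 0.049.
Δf = 0.049 − 0.125 = -0.076, i.e. -8 pp.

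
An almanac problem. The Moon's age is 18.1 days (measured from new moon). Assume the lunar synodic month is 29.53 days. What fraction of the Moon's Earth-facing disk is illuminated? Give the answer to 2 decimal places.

0.88

The Moon has covered 18.1/29.53 of its cycle, so θ ≈ 360° × 18.1/29.53 = 220.7°.
With cos θ = (-0.759), the lit fraction is (1 − (-0.759))/2 ≈ 0.879.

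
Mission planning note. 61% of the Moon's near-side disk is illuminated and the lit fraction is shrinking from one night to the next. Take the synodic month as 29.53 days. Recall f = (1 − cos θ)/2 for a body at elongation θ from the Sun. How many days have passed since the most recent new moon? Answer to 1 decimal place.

21.1 days

cos θ = 1 − 2f = -0.220, giving a principal value of 102.7°.
A waning Moon lies in 180°–360°, so θ = 360° − 102.7° = 257.3°.
That fraction of the synodic month is 257.3/360 × 29.53 d ≈ 21.11 d.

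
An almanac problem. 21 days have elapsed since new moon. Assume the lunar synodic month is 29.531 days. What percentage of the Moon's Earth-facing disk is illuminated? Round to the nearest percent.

62%

Phase angle: θ = 360°·(21 d)/(29.531 d) = 256.0°.
Illuminated fraction = (1 − cos 256.0°)/2 = (1 − (-0.242))/2 ≈ 0.621, so 62%.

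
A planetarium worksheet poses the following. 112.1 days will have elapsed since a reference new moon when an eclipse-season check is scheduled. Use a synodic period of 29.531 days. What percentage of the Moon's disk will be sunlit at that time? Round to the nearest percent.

36%

112.1/29.531 = 3.796 lunations, so 3 complete cycles and 23.51 d into the next.
Elongation θ = 360° × 23.51/29.531 ≈ 286.6°.
With cos θ = 0.285, the lit fraction is (1 − 0.285)/2 ≈ 0.357, so 36%.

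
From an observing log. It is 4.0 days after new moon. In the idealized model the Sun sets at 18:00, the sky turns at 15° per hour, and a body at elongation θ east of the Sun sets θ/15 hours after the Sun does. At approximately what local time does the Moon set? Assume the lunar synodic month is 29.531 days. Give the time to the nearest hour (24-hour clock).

The Moon has covered 4.0/29.531 of its cycle, so θ ≈ 360° × 4.0/29.531 = 48.8°.
At 15° of sky rotation per hour, 48.8° corresponds to a 3.25 h lag.
18:00 + 3.25 h ≈ 21:15 → 21:00 to the nearest hour.

21:00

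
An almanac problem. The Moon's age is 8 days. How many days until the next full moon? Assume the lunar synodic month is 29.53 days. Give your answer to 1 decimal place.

6.8 days

Full moon is 0.5 of the way through the cycle: age 0.5 × 29.53 = 14.765 d.
So 6.765 days remain (14.765 − 8).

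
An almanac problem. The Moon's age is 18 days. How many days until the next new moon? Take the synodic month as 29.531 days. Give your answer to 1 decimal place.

11.5 days

The next new moon completes the synodic month: 29.531 − 18 = 11.531 days.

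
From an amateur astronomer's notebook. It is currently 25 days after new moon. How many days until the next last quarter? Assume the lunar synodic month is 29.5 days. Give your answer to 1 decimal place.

Last quarter occurs at elongation 270°, i.e. at age 29.5 × 270/360 = 22.125 d.
This lunation's last quarter (22.125 d) has passed, so add one period: 51.625 − 25 = 26.625 days.

26.6 days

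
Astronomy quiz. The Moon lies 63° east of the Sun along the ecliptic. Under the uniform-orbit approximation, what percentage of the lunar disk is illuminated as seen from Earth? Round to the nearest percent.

27%

f = (1 − cos 63°)/2 = (1 − 0.454)/2 ≈ 0.273, i.e. 27%.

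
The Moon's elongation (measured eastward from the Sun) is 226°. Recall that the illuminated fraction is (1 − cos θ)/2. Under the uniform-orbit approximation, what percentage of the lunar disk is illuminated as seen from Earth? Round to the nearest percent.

f = (1 − cos 226°)/2 = (1 − (-0.695))/2 ≈ 0.847, i.e. 85%.

85%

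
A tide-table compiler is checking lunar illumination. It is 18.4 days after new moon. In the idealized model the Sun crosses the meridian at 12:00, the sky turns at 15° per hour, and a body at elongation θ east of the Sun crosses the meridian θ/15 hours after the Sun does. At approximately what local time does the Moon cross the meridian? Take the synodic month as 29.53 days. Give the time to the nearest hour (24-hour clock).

The Moon has covered 18.4/29.53 of its cycle, so θ ≈ 360° × 18.4/29.53 = 224.3°.
The Moon trails the Sun by θ/15 = 224.3/15 ≈ 14.95 hours.
12:00 + 14.95 h ≈ 02:57 → 03:00 to the nearest hour.

03:00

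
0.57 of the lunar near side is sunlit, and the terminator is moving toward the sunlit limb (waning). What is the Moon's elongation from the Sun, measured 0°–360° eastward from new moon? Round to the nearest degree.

262°

From f = (1 − cos θ)/2: cos θ = 1 − 2×0.57 = -0.140; arccos → 98.0°.
A waning Moon lies in 180°–360°, so θ = 360° − 98.0° = 262.0°.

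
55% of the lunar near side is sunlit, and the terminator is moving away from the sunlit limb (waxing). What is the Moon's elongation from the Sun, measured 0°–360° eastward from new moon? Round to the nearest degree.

cos θ = 1 − 2f = -0.100, giving a principal value of 95.7°.
The Moon is waxing (0°–180°), so θ = 95.7° directly.

96°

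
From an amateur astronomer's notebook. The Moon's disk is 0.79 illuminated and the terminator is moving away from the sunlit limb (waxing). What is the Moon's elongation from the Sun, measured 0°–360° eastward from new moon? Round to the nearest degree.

125°

Invert f = (1 − cos θ)/2 to get cos θ = 1 − 2(0.79) = -0.580, hence θ₀ = arccos -0.580 = 125.5°.
The Moon is waxing (0°–180°), so θ = 125.5° directly.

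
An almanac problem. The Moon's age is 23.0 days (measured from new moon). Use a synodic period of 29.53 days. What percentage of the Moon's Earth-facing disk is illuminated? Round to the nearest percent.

41%

Phase angle: θ = 360°·(23.0 d)/(29.53 d) = 280.4°.
cos 280.4° = 0.180, so f = (1 − 0.180)/2 = 0.410, so 41%.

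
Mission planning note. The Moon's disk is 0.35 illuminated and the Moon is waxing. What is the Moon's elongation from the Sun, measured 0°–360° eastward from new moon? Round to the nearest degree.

cos θ = 1 − 2f = 0.300, giving a principal value of 72.5°.
The Moon is waxing (0°–180°), so θ = 72.5° directly.

73°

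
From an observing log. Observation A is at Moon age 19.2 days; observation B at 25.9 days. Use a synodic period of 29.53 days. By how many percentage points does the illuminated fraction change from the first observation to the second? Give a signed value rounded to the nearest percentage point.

First observation: θ = 360°·19.2/29.53 = 234.1°, so f = 0.793.
Second observation: θ = 315.7°, f = 0.142.
Δf = 0.142 − 0.793 = -0.652, i.e. -65 pp.

-65 pp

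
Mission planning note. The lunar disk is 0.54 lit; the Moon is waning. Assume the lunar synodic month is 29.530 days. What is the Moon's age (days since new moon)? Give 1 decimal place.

21.8 days

From f = (1 − cos θ)/2: cos θ = 1 − 2×0.54 = -0.080; arccos → 94.6°.
Since the Moon is past full (waning), take the reflex angle: θ = 360° − 94.6° = 265.4°.
Age = 29.530 × 265.4°/360° ≈ 21.77 days.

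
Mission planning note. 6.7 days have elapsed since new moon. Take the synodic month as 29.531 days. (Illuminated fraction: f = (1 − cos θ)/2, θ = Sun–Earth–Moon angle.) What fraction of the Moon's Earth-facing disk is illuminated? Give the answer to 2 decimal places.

Elongation θ = 360° × 6.7/29.531 ≈ 81.7°.
Illuminated fraction = (1 − cos 81.7°)/2 = (1 − 0.145)/2 ≈ 0.428.

0.43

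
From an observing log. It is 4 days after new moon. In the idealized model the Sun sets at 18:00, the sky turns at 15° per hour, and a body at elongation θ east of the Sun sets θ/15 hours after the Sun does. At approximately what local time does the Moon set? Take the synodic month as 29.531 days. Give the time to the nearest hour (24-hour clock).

21:00

Phase angle: θ = 360°·(4 d)/(29.531 d) = 48.8°.
At 15° of sky rotation per hour, 48.8° corresponds to a 3.25 h lag.
18:00 + 3.25 h ≈ 21:15 → 21:00 to the nearest hour.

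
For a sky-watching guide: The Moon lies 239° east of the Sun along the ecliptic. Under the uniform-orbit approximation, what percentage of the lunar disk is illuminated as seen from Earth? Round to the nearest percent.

f = (1 − cos 239°)/2 = (1 − (-0.515))/2 ≈ 0.758, i.e. 76%.

76%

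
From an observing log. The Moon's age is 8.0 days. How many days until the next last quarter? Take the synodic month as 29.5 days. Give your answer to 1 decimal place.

14.1 days

Last quarter occurs at elongation 270°, i.e. at age 29.5 × 270/360 = 22.125 d.
That is 22.125 − 8.0 = 14.125 days ahead.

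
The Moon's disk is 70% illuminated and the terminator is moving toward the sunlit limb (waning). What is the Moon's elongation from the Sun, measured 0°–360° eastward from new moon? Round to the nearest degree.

From f = (1 − cos θ)/2: cos θ = 1 − 2×0.70 = -0.400; arccos → 113.6°.
Waning ⇒ past full, so θ = 360° − 113.6° = 246.4°.

246°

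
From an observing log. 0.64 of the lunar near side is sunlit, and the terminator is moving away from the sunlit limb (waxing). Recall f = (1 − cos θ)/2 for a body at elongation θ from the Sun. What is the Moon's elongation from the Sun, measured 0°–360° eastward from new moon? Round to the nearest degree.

cos θ = 1 − 2f = -0.280, giving a principal value of 106.3°.
Waxing ⇒ before full, so θ = 106.3°.

106°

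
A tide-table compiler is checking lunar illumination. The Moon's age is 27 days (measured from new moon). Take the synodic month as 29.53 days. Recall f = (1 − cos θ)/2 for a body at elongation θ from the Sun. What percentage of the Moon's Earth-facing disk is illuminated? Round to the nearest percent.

The Moon has covered 27/29.53 of its cycle, so θ ≈ 360° × 27/29.53 = 329.2°.
cos 329.2° = 0.859, so f = (1 − 0.859)/2 = 0.071, so 7%.

7%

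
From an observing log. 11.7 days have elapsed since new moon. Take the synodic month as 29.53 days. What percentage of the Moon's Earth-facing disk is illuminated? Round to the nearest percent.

The Moon has covered 11.7/29.53 of its cycle, so θ ≈ 360° × 11.7/29.53 = 142.6°.
cos 142.6° = (-0.795), so f = (1 − (-0.795))/2 = 0.897, so 90%.

90%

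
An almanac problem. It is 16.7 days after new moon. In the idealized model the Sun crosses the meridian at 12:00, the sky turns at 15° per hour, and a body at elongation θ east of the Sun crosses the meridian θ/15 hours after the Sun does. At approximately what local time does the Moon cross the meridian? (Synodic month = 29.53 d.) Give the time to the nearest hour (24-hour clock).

Elongation θ = 360° × 16.7/29.53 ≈ 203.6°.
At 15° of sky rotation per hour, 203.6° corresponds to a 13.57 h lag.
12:00 + 13.57 h ≈ 01:34 → 02:00 to the nearest hour.

02:00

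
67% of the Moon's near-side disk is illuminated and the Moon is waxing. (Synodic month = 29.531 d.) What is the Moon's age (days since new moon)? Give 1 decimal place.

From f = (1 − cos θ)/2: cos θ = 1 − 2×0.67 = -0.340; arccos → 109.9°.
Before full moon the principal value applies: θ = 109.9°.
That fraction of the synodic month is 109.9/360 × 29.531 d ≈ 9.01 d.

9.0 days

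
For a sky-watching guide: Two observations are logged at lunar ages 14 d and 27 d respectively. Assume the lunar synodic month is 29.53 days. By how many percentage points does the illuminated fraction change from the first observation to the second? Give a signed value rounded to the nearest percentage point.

-92 pp

θ₁ = 360° × 14/29.53 = 170.7°, f₁ = (1 − cos θ₁)/2 = 0.993.
θ₂ = 360° × 27/29.53 = 329.2°, f₂ = (1 − cos θ₂)/2 = 0.071.
Change = f₂ − f₁ = -0.923 → -92 percentage points.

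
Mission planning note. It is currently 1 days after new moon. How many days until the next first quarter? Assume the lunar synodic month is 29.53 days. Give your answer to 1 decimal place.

First quarter is 0.25 of the way through the cycle: age 0.25 × 29.53 = 7.383 d.
That is 7.383 − 1 = 6.383 days ahead.

6.4 days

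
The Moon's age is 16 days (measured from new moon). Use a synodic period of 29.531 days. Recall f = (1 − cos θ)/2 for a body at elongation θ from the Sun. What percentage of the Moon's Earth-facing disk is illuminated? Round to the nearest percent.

98%

Elongation θ = 360° × 16/29.531 ≈ 195.0°.
With cos θ = (-0.966), the lit fraction is (1 − (-0.966))/2 ≈ 0.983, so 98%.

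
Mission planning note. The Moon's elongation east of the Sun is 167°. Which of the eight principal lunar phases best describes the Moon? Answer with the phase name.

The full moon sector spans roughly 158°–202°; 167° falls inside it.

full moon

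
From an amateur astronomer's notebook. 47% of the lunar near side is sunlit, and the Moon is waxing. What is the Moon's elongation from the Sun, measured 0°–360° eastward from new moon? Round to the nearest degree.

87°

Invert f = (1 − cos θ)/2 to get cos θ = 1 − 2(0.47) = 0.060, hence θ₀ = arccos 0.060 = 86.6°.
The Moon is waxing (0°–180°), so θ = 86.6° directly.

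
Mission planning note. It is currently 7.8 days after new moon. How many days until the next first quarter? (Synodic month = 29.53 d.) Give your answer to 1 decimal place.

First quarter occurs at elongation 90°, i.e. at age 29.53 × 90/360 = 7.383 d.
Already past this cycle's first quarter; the next is at 7.383 + 29.53 = 36.913 d, so 36.913 − 7.8 = 29.113 days.

29.1 days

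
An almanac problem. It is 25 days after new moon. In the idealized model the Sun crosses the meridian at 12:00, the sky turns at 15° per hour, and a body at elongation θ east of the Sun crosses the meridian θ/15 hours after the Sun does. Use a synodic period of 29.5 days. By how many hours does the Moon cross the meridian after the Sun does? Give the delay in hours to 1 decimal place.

The Moon has covered 25/29.5 of its cycle, so θ ≈ 360° × 25/29.5 = 305.1°.
At 15° of sky rotation per hour, 305.1° corresponds to a 20.34 h lag.
So the Moon crosses the meridian 20.34 h after the Sun.

20.3 h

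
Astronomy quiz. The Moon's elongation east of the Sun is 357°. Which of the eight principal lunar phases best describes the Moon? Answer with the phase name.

The new moon sector spans roughly -22°–22°; 357° falls inside it.

new moon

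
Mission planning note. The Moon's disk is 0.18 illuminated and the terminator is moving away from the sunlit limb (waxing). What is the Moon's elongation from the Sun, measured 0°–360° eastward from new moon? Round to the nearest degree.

50°

cos θ = 1 − 2f = 0.640, giving a principal value of 50.2°.
The Moon is waxing (0°–180°), so θ = 50.2° directly.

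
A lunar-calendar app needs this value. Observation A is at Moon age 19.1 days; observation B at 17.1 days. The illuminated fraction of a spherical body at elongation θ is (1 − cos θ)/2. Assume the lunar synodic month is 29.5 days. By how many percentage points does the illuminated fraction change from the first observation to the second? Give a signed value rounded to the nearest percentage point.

First observation: θ = 360°·19.1/29.5 = 233.1°, so f = 0.800.
Second observation: θ = 208.7°, f = 0.939.
Δf = 0.939 − 0.800 = +0.138, i.e. +14 pp.

+14 percentage points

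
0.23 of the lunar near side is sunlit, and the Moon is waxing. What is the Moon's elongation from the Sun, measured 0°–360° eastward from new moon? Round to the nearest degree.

57°

cos θ = 1 − 2f = 0.540, giving a principal value of 57.3°.
Before full moon the principal value applies: θ = 57.3°.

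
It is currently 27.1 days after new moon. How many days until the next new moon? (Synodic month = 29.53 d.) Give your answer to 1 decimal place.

2.4 days

The next new moon completes the synodic month: 29.53 − 27.1 = 2.430 days.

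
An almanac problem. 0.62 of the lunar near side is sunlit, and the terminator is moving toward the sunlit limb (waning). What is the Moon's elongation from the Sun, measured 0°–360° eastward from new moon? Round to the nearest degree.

From f = (1 − cos θ)/2: cos θ = 1 − 2×0.62 = -0.240; arccos → 103.9°.
Since the Moon is past full (waning), take the reflex angle: θ = 360° − 103.9° = 256.1°.

256°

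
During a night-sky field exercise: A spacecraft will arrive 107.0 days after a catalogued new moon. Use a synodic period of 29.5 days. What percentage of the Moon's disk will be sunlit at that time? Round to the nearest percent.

85%

107.0 d spans 3 complete synodic months (3 × 29.5 = 88.50 d) plus 18.50 d.
Elongation θ = 360° × 18.50/29.5 ≈ 225.8°.
cos 225.8° = (-0.698), so f = (1 − (-0.698))/2 = 0.849, so 85%.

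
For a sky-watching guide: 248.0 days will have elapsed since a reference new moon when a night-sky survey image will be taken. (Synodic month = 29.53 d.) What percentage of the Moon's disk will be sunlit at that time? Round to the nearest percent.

248.0 d spans 8 complete synodic months (8 × 29.53 = 236.24 d) plus 11.76 d.
Phase angle: θ = 360°·(11.76 d)/(29.53 d) = 143.4°.
Illuminated fraction = (1 − cos 143.4°)/2 = (1 − (-0.802))/2 ≈ 0.901, so 90%.

90%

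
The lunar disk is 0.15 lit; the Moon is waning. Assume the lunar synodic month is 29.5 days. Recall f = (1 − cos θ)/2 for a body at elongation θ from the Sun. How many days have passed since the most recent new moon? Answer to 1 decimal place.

25.8 days

Invert f = (1 − cos θ)/2 to get cos θ = 1 − 2(0.15) = 0.700, hence θ₀ = arccos 0.700 = 45.6°.
Since the Moon is past full (waning), take the reflex angle: θ = 360° − 45.6° = 314.4°.
That fraction of the synodic month is 314.4/360 × 29.5 d ≈ 25.77 d.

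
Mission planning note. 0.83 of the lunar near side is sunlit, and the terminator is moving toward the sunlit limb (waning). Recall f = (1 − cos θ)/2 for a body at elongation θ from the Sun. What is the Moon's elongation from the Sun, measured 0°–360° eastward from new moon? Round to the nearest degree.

From f = (1 − cos θ)/2: cos θ = 1 − 2×0.83 = -0.660; arccos → 131.3°.
A waning Moon lies in 180°–360°, so θ = 360° − 131.3° = 228.7°.

229°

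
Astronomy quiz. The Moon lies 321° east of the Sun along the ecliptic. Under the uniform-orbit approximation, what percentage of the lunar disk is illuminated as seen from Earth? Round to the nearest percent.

11%

cos 321° = 0.777, so f = (1 − 0.777)/2 = 0.111, i.e. 11%.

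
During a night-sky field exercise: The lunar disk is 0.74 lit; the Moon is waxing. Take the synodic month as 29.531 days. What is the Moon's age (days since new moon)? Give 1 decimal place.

cos θ = 1 − 2f = -0.480, giving a principal value of 118.7°.
The Moon is waxing (0°–180°), so θ = 118.7° directly.
That fraction of the synodic month is 118.7/360 × 29.531 d ≈ 9.74 d.

9.7 days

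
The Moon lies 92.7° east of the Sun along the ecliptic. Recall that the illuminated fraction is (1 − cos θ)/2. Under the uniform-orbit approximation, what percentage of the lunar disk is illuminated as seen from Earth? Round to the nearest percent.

52%

Half-versine of 92.7°: (1 − (-0.047))/2 = 0.524, i.e. 52%.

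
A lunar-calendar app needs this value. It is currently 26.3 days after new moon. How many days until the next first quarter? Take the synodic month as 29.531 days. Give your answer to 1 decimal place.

10.6 days

First quarter occurs at elongation 90°, i.e. at age 29.531 × 90/360 = 7.383 d.
This lunation's first quarter (7.383 d) has passed, so add one period: 36.914 − 26.3 = 10.614 days.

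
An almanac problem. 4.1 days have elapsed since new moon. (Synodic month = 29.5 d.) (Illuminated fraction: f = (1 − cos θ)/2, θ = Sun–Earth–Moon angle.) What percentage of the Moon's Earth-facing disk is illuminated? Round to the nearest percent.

Phase angle: θ = 360°·(4.1 d)/(29.5 d) = 50.0°.
cos 50.0° = 0.642, so f = (1 − 0.642)/2 = 0.179, so 18%.

18%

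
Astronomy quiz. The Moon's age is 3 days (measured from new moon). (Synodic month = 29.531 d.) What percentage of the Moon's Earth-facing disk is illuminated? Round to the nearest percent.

10%

Elongation θ = 360° × 3/29.531 ≈ 36.6°.
cos 36.6° = 0.803, so f = (1 − 0.803)/2 = 0.098, so 10%.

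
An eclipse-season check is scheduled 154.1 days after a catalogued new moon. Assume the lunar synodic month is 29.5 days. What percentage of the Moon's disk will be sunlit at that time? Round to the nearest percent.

42%

Reduce mod P: 154.1 − 5×29.5 = 6.60 d into the current lunation.
Elongation θ = 360° × 6.60/29.5 ≈ 80.5°.
cos 80.5° = 0.164, so f = (1 − 0.164)/2 = 0.418, so 42%.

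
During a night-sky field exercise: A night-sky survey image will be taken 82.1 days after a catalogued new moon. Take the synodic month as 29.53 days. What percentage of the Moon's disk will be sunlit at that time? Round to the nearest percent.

Reduce mod P: 82.1 − 2×29.53 = 23.04 d into the current lunation.
Elongation θ = 360° × 23.04/29.53 ≈ 280.9°.
cos 280.9° = 0.189, so f = (1 − 0.189)/2 = 0.406, so 41%.

41%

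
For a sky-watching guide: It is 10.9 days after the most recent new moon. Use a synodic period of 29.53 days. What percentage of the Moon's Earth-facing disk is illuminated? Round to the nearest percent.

Phase angle: θ = 360°·(10.9 d)/(29.53 d) = 132.9°.
With cos θ = (-0.680), the lit fraction is (1 − (-0.680))/2 ≈ 0.840, so 84%.

84%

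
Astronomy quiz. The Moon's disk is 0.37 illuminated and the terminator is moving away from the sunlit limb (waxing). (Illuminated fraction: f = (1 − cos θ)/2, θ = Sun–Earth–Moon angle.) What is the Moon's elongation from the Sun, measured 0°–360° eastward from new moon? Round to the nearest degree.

75°

cos θ = 1 − 2f = 0.260, giving a principal value of 74.9°.
Before full moon the principal value applies: θ = 74.9°.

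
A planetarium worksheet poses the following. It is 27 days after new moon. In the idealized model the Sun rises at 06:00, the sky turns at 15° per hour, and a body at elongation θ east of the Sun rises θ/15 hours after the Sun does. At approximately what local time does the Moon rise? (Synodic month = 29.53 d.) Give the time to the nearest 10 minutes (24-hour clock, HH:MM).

04:00

Phase angle: θ = 360°·(27 d)/(29.53 d) = 329.2°.
At 15° of sky rotation per hour, 329.2° corresponds to a 21.94 h lag.
06:00 + 21.944 h ≈ 03:57 → 04:00 to the nearest ten minutes.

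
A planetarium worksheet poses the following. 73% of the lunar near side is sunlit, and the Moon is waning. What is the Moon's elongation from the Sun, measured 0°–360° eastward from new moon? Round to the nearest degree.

From f = (1 − cos θ)/2: cos θ = 1 − 2×0.73 = -0.460; arccos → 117.4°.
A waning Moon lies in 180°–360°, so θ = 360° − 117.4° = 242.6°.

243°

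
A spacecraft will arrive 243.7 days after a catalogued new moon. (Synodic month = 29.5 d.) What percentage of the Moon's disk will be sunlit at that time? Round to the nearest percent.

243.7/29.5 = 8.261 lunations, so 8 complete cycles and 7.70 d into the next.
Elongation θ = 360° × 7.70/29.5 ≈ 94.0°.
Illuminated fraction = (1 − cos 94.0°)/2 = (1 − (-0.069))/2 ≈ 0.535, so 53%.

53%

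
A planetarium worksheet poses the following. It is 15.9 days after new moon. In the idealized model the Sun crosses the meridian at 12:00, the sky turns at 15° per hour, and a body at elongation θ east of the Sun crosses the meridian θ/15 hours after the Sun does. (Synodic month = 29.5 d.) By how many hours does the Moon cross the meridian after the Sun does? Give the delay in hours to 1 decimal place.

12.9 h

Elongation θ = 360° × 15.9/29.5 ≈ 194.0°.
Delay after the Sun = 194.0° / (15°/h) ≈ 12.94 h.
So the Moon crosses the meridian 12.94 h after the Sun.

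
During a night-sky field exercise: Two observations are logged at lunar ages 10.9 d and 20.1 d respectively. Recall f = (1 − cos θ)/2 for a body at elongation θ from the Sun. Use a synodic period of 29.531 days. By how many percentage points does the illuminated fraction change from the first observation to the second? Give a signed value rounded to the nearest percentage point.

θ₁ = 360° × 10.9/29.531 = 132.9°, f₁ = (1 − cos θ₁)/2 = 0.840.
θ₂ = 360° × 20.1/29.531 = 245.0°, f₂ = (1 − cos θ₂)/2 = 0.711.
Change = f₂ − f₁ = -0.129 → -13 percentage points.

-13 percentage points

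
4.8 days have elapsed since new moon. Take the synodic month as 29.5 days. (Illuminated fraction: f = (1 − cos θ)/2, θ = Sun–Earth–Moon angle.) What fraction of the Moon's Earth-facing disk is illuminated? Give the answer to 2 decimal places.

The Moon has covered 4.8/29.5 of its cycle, so θ ≈ 360° × 4.8/29.5 = 58.6°.
Illuminated fraction = (1 − cos 58.6°)/2 = (1 − 0.521)/2 ≈ 0.239.

0.24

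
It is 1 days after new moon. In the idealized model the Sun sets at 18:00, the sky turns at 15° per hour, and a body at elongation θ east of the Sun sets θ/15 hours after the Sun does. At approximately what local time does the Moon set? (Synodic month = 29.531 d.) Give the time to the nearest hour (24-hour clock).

Phase angle: θ = 360°·(1 d)/(29.531 d) = 12.2°.
At 15° of sky rotation per hour, 12.2° corresponds to a 0.81 h lag.
18:00 + 0.81 h ≈ 18:49 → 19:00 to the nearest hour.

19:00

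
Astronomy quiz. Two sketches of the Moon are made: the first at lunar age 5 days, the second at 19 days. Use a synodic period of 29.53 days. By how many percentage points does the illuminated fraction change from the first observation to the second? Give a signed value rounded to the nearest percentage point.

First observation: θ = 360°·5/29.53 = 61.0°, so f = 0.257.
Second observation: θ = 231.6°, f = 0.810.
Δf = 0.810 − 0.257 = +0.553, i.e. +55 pp.

+55 pp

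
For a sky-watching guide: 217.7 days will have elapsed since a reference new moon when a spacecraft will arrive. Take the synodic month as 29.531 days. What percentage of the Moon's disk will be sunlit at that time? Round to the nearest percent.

Reduce mod P: 217.7 − 7×29.531 = 10.98 d into the current lunation.
Elongation θ = 360° × 10.98/29.531 ≈ 133.9°.
Illuminated fraction = (1 − cos 133.9°)/2 = (1 − (-0.693))/2 ≈ 0.847, so 85%.

85%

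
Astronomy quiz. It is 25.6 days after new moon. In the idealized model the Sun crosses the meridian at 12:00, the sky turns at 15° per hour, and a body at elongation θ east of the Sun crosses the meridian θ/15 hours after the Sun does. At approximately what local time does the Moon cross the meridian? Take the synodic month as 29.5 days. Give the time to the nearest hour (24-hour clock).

Phase angle: θ = 360°·(25.6 d)/(29.5 d) = 312.4°.
Delay after the Sun = 312.4° / (15°/h) ≈ 20.83 h.
12:00 + 20.83 h ≈ 08:50 → 09:00 to the nearest hour.

09:00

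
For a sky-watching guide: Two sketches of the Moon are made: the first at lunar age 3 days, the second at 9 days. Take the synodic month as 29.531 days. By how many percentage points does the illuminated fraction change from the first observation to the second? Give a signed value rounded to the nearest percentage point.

+57 pp

First observation: θ = 360°·3/29.531 = 36.6°, so f = 0.098.
Second observation: θ = 109.7°, f = 0.669.
Δf = 0.669 − 0.098 = +0.570, i.e. +57 pp.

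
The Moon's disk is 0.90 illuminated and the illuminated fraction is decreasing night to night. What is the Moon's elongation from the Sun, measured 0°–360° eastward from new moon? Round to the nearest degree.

217°

From f = (1 − cos θ)/2: cos θ = 1 − 2×0.90 = -0.800; arccos → 143.1°.
Since the Moon is past full (waning), take the reflex angle: θ = 360° − 143.1° = 216.9°.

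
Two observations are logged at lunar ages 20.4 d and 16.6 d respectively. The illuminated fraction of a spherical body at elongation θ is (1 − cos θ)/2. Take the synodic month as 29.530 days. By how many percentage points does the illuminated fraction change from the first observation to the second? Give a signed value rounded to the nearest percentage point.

θ₁ = 360° × 20.4/29.530 = 248.7°, f₁ = (1 − cos θ₁)/2 = 0.682.
θ₂ = 360° × 16.6/29.530 = 202.4°, f₂ = (1 − cos θ₂)/2 = 0.962.
Change = f₂ − f₁ = +0.281 → +28 percentage points.

+28 percentage points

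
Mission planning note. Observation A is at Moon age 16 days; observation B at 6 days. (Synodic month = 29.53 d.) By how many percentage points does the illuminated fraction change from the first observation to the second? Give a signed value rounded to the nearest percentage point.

θ₁ = 360° × 16/29.53 = 195.1°, f₁ = (1 − cos θ₁)/2 = 0.983.
θ₂ = 360° × 6/29.53 = 73.1°, f₂ = (1 − cos θ₂)/2 = 0.355.
Change = f₂ − f₁ = -0.628 → -63 percentage points.

-63 pp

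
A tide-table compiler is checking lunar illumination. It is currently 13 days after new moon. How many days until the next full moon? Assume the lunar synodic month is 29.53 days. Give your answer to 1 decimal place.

1.8 days

Full moon occurs at elongation 180°, i.e. at age 29.53 × 180/360 = 14.765 d.
That is 14.765 − 13 = 1.765 days ahead.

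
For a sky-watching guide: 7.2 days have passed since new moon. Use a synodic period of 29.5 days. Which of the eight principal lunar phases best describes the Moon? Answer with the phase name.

θ ≈ 360° × 7.2/29.5 = 88°, which falls in the first quarter sector.

first quarter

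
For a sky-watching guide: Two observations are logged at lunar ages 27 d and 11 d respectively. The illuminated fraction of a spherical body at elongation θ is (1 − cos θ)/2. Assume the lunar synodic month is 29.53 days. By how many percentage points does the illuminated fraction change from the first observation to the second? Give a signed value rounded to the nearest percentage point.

+78 percentage points

θ₁ = 360° × 27/29.53 = 329.2°, f₁ = (1 − cos θ₁)/2 = 0.071.
θ₂ = 360° × 11/29.53 = 134.1°, f₂ = (1 − cos θ₂)/2 = 0.848.
Change = f₂ − f₁ = +0.777 → +78 percentage points.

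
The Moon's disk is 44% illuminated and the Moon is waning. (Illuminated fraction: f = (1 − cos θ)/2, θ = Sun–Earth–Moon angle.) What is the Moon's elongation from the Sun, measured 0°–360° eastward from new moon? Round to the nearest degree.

cos θ = 1 − 2f = 0.120, giving a principal value of 83.1°.
Waning ⇒ past full, so θ = 360° − 83.1° = 276.9°.

277°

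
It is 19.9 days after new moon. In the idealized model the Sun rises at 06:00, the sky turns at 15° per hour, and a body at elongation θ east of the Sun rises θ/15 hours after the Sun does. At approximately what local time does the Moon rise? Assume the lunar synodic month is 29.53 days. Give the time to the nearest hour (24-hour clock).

Elongation θ = 360° × 19.9/29.53 ≈ 242.6°.
The Moon trails the Sun by θ/15 = 242.6/15 ≈ 16.17 hours.
06:00 + 16.17 h ≈ 22:10 → 22:00 to the nearest hour.

22:00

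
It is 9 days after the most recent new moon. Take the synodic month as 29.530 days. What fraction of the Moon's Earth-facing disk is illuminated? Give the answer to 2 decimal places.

Phase angle: θ = 360°·(9 d)/(29.530 d) = 109.7°.
Illuminated fraction = (1 − cos 109.7°)/2 = (1 − (-0.337))/2 ≈ 0.669.

0.67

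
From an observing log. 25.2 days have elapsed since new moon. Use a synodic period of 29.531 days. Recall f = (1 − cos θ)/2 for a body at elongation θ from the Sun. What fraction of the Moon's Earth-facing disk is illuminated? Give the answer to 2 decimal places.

Elongation θ = 360° × 25.2/29.531 ≈ 307.2°.
With cos θ = 0.605, the lit fraction is (1 − 0.605)/2 ≈ 0.198.

0.20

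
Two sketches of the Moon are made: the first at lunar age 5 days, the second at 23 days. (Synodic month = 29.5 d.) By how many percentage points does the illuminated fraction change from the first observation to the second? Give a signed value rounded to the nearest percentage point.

+15 pp

θ₁ = 360° × 5/29.5 = 61.0°, f₁ = (1 − cos θ₁)/2 = 0.258.
θ₂ = 360° × 23/29.5 = 280.7°, f₂ = (1 − cos θ₂)/2 = 0.407.
Change = f₂ − f₁ = +0.150 → +15 percentage points.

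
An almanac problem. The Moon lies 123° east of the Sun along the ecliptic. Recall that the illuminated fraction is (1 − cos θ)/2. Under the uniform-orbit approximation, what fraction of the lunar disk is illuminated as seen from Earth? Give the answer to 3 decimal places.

0.772

f = (1 − cos 123°)/2 = (1 − (-0.545))/2 ≈ 0.772.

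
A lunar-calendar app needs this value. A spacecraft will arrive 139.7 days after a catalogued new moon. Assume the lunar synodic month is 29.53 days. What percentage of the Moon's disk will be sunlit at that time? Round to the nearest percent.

56%

Reduce mod P: 139.7 − 4×29.53 = 21.58 d into the current lunation.
The Moon has covered 21.58/29.53 of its cycle, so θ ≈ 360° × 21.58/29.53 = 263.1°.
With cos θ = (-0.120), the lit fraction is (1 − (-0.120))/2 ≈ 0.560, so 56%.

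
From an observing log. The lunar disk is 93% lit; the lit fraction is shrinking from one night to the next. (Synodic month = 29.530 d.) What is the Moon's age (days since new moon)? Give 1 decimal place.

17.3 days

Invert f = (1 − cos θ)/2 to get cos θ = 1 − 2(0.93) = -0.860, hence θ₀ = arccos -0.860 = 149.3°.
Since the Moon is past full (waning), take the reflex angle: θ = 360° − 149.3° = 210.7°.
Age = 29.530 × 210.7°/360° ≈ 17.28 days.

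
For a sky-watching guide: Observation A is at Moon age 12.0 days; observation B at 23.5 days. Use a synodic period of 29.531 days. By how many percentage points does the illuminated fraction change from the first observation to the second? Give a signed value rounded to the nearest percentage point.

-56 pp

First observation: θ = 360°·12.0/29.531 = 146.3°, so f = 0.916.
Second observation: θ = 286.5°, f = 0.358.
Δf = 0.358 − 0.916 = -0.558, i.e. -56 pp.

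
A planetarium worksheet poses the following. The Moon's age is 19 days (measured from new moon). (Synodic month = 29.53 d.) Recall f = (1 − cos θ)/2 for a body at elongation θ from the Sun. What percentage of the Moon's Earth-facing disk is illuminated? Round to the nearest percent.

Phase angle: θ = 360°·(19 d)/(29.53 d) = 231.6°.
cos 231.6° = (-0.621), so f = (1 − (-0.621))/2 = 0.810, so 81%.

81%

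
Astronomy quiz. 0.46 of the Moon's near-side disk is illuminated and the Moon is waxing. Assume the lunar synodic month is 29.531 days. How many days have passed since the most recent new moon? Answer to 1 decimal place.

From f = (1 − cos θ)/2: cos θ = 1 − 2×0.46 = 0.080; arccos → 85.4°.
Waxing ⇒ before full, so θ = 85.4°.
At 360°/29.531 d per day, 85.4° corresponds to 7.01 days.

7.0 days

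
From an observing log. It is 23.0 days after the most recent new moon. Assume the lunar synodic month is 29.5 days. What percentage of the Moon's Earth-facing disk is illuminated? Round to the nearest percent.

41%

Phase angle: θ = 360°·(23.0 d)/(29.5 d) = 280.7°.
cos 280.7° = 0.185, so f = (1 − 0.185)/2 = 0.407, so 41%.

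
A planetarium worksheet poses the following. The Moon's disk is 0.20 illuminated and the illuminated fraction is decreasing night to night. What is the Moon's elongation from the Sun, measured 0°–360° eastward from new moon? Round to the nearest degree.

307°

From f = (1 − cos θ)/2: cos θ = 1 − 2×0.20 = 0.600; arccos → 53.1°.
A waning Moon lies in 180°–360°, so θ = 360° − 53.1° = 306.9°.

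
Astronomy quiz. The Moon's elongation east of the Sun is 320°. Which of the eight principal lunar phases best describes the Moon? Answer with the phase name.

320° lies in the waning crescent sector of the 8-phase cycle.

waning crescent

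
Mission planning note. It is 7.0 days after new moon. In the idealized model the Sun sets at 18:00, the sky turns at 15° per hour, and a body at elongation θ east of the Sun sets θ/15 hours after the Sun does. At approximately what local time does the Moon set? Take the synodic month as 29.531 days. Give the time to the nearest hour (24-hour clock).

00:00

Phase angle: θ = 360°·(7.0 d)/(29.531 d) = 85.3°.
Delay after the Sun = 85.3° / (15°/h) ≈ 5.69 h.
18:00 + 5.69 h ≈ 23:41 → 00:00 to the nearest hour.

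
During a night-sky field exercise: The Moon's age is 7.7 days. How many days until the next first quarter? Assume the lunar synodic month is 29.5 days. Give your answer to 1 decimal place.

29.2 days

First quarter occurs at elongation 90°, i.e. at age 29.5 × 90/360 = 7.375 d.
Already past this cycle's first quarter; the next is at 7.375 + 29.5 = 36.875 d, so 36.875 − 7.7 = 29.175 days.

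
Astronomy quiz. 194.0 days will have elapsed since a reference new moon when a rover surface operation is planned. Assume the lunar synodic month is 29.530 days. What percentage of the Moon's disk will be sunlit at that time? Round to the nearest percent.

95%

194.0/29.530 = 6.570 lunations, so 6 complete cycles and 16.82 d into the next.
Elongation θ = 360° × 16.82/29.530 ≈ 205.1°.
cos 205.1° = (-0.906), so f = (1 − (-0.906))/2 = 0.953, so 95%.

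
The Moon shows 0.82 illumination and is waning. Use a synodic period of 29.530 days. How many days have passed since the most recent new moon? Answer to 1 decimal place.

18.9 days

From f = (1 − cos θ)/2: cos θ = 1 − 2×0.82 = -0.640; arccos → 129.8°.
Waning ⇒ past full, so θ = 360° − 129.8° = 230.2°.
That fraction of the synodic month is 230.2/360 × 29.530 d ≈ 18.88 d.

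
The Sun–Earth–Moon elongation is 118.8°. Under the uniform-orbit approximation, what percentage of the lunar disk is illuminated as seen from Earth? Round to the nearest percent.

74%

Half-versine of 118.8°: (1 − (-0.482))/2 = 0.741, i.e. 74%.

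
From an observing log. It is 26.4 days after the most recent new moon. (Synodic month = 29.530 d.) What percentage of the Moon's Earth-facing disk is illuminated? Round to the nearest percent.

11%

The Moon has covered 26.4/29.530 of its cycle, so θ ≈ 360° × 26.4/29.530 = 321.8°.
cos 321.8° = 0.786, so f = (1 − 0.786)/2 = 0.107, so 11%.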